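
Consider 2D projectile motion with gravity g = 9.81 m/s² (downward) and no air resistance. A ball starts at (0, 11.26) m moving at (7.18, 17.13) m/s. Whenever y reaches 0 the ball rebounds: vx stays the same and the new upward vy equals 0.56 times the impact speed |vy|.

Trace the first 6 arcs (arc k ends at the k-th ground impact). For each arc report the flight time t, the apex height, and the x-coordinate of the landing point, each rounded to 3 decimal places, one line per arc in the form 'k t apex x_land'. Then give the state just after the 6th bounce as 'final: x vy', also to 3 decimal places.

Arc 1: start y=11.260, vy=17.130 → t=4.058, apex=26.216, x_land=29.137, impact vy=-22.679
  bounce: vy ← 0.56·22.679 = 12.700
Arc 2: start y=0.000, vy=12.700 → t=2.589, apex=8.221, x_land=47.728, impact vy=-12.700
  bounce: vy ← 0.56·12.700 = 7.112
Arc 3: start y=0.000, vy=7.112 → t=1.450, apex=2.578, x_land=58.139, impact vy=-7.112
  bounce: vy ← 0.56·7.112 = 3.983
Arc 4: start y=0.000, vy=3.983 → t=0.812, apex=0.809, x_land=63.969, impact vy=-3.983
  bounce: vy ← 0.56·3.983 = 2.230
Arc 5: start y=0.000, vy=2.230 → t=0.455, apex=0.254, x_land=67.234, impact vy=-2.230
  bounce: vy ← 0.56·2.230 = 1.249
Arc 6: start y=0.000, vy=1.249 → t=0.255, apex=0.080, x_land=69.062, impact vy=-1.249
  bounce: vy ← 0.56·1.249 = 0.699

1 4.058 26.216 29.137
2 2.589 8.221 47.728
3 1.450 2.578 58.139
4 0.812 0.809 63.969
5 0.455 0.254 67.234
6 0.255 0.080 69.062
final: 69.062 0.699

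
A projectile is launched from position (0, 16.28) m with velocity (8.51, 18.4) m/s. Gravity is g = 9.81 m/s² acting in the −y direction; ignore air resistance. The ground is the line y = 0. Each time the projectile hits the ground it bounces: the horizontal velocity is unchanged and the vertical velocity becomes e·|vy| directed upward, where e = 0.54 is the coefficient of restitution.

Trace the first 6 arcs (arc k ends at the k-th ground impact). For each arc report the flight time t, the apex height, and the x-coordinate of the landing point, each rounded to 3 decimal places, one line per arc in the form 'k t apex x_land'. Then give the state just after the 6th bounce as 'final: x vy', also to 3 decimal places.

1 4.490 33.536 38.213
2 2.824 9.779 62.245
3 1.525 2.852 75.223
4 0.823 0.832 82.230
5 0.445 0.242 86.014
6 0.240 0.071 88.058
final: 88.058 0.636

Arc 1: start y=16.280, vy=18.400 → t=4.490, apex=33.536, x_land=38.213, impact vy=-25.651
  bounce: vy ← 0.54·25.651 = 13.852
Arc 2: start y=0.000, vy=13.852 → t=2.824, apex=9.779, x_land=62.245, impact vy=-13.852
  bounce: vy ← 0.54·13.852 = 7.480
Arc 3: start y=0.000, vy=7.480 → t=1.525, apex=2.852, x_land=75.223, impact vy=-7.480
  bounce: vy ← 0.54·7.480 = 4.039
Arc 4: start y=0.000, vy=4.039 → t=0.823, apex=0.832, x_land=82.230, impact vy=-4.039
  bounce: vy ← 0.54·4.039 = 2.181
Arc 5: start y=0.000, vy=2.181 → t=0.445, apex=0.242, x_land=86.014, impact vy=-2.181
  bounce: vy ← 0.54·2.181 = 1.178
Arc 6: start y=0.000, vy=1.178 → t=0.240, apex=0.071, x_land=88.058, impact vy=-1.178
  bounce: vy ← 0.54·1.178 = 0.636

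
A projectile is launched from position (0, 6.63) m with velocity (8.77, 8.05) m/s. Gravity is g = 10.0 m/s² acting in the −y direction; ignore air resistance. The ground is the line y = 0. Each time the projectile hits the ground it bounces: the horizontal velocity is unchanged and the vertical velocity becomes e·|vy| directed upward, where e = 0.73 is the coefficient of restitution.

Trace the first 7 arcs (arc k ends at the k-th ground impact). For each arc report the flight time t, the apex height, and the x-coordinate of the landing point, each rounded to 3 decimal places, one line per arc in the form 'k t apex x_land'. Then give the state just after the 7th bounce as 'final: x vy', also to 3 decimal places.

1 2.210 9.870 19.382
2 2.051 5.260 37.372
3 1.497 2.803 50.504
4 1.093 1.494 60.091
5 0.798 0.796 67.089
6 0.583 0.424 72.198
7 0.425 0.226 75.928
final: 75.928 1.552

Arc 1: start y=6.630, vy=8.050 → t=2.210, apex=9.870, x_land=19.382, impact vy=-14.050
  bounce: vy ← 0.73·14.050 = 10.257
Arc 2: start y=0.000, vy=10.257 → t=2.051, apex=5.260, x_land=37.372, impact vy=-10.257
  bounce: vy ← 0.73·10.257 = 7.487
Arc 3: start y=0.000, vy=7.487 → t=1.497, apex=2.803, x_land=50.504, impact vy=-7.487
  bounce: vy ← 0.73·7.487 = 5.466
Arc 4: start y=0.000, vy=5.466 → t=1.093, apex=1.494, x_land=60.091, impact vy=-5.466
  bounce: vy ← 0.73·5.466 = 3.990
Arc 5: start y=0.000, vy=3.990 → t=0.798, apex=0.796, x_land=67.089, impact vy=-3.990
  bounce: vy ← 0.73·3.990 = 2.913
Arc 6: start y=0.000, vy=2.913 → t=0.583, apex=0.424, x_land=72.198, impact vy=-2.913
  bounce: vy ← 0.73·2.913 = 2.126
Arc 7: start y=0.000, vy=2.126 → t=0.425, apex=0.226, x_land=75.928, impact vy=-2.126
  bounce: vy ← 0.73·2.126 = 1.552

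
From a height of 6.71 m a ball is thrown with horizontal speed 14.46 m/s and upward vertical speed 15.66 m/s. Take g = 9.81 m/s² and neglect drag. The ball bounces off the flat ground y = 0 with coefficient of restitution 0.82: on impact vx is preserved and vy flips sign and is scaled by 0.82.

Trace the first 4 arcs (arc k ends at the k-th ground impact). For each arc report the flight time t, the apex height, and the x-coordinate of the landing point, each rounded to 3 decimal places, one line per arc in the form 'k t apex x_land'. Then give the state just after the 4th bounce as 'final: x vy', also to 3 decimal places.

1 3.575 19.209 51.699
2 3.245 12.916 98.628
3 2.661 8.685 137.111
4 2.182 5.840 168.666
final: 168.666 8.777

Arc 1: start y=6.710, vy=15.660 → t=3.575, apex=19.209, x_land=51.699, impact vy=-19.414
  bounce: vy ← 0.82·19.414 = 15.919
Arc 2: start y=0.000, vy=15.919 → t=3.245, apex=12.916, x_land=98.628, impact vy=-15.919
  bounce: vy ← 0.82·15.919 = 13.054
Arc 3: start y=0.000, vy=13.054 → t=2.661, apex=8.685, x_land=137.111, impact vy=-13.054
  bounce: vy ← 0.82·13.054 = 10.704
Arc 4: start y=0.000, vy=10.704 → t=2.182, apex=5.840, x_land=168.666, impact vy=-10.704
  bounce: vy ← 0.82·10.704 = 8.777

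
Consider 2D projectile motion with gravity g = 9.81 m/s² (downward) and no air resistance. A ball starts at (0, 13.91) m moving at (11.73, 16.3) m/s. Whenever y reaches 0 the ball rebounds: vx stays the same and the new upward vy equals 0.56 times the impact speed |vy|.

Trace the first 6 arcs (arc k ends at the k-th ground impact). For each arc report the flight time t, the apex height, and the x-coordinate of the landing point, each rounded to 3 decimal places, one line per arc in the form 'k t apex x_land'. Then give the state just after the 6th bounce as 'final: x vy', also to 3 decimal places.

1 4.027 27.452 47.240
2 2.650 8.609 78.320
3 1.484 2.700 95.725
4 0.831 0.847 105.472
5 0.465 0.266 110.930
6 0.261 0.083 113.987
final: 113.987 0.716

Arc 1: start y=13.910, vy=16.300 → t=4.027, apex=27.452, x_land=47.240, impact vy=-23.208
  bounce: vy ← 0.56·23.208 = 12.996
Arc 2: start y=0.000, vy=12.996 → t=2.650, apex=8.609, x_land=78.320, impact vy=-12.996
  bounce: vy ← 0.56·12.996 = 7.278
Arc 3: start y=0.000, vy=7.278 → t=1.484, apex=2.700, x_land=95.725, impact vy=-7.278
  bounce: vy ← 0.56·7.278 = 4.076
Arc 4: start y=0.000, vy=4.076 → t=0.831, apex=0.847, x_land=105.472, impact vy=-4.076
  bounce: vy ← 0.56·4.076 = 2.282
Arc 5: start y=0.000, vy=2.282 → t=0.465, apex=0.266, x_land=110.930, impact vy=-2.282
  bounce: vy ← 0.56·2.282 = 1.278
Arc 6: start y=0.000, vy=1.278 → t=0.261, apex=0.083, x_land=113.987, impact vy=-1.278
  bounce: vy ← 0.56·1.278 = 0.716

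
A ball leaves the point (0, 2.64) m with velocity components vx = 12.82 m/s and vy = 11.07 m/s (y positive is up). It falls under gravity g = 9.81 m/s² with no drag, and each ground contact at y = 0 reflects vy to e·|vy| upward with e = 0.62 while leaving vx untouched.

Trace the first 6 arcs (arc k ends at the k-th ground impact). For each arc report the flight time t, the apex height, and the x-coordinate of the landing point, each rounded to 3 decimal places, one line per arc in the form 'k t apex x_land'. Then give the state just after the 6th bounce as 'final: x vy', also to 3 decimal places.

1 2.474 8.886 31.722
2 1.669 3.416 53.118
3 1.035 1.313 66.384
4 0.642 0.505 74.609
5 0.398 0.194 79.708
6 0.247 0.075 82.870
final: 82.870 0.750

Arc 1: start y=2.640, vy=11.070 → t=2.474, apex=8.886, x_land=31.722, impact vy=-13.204
  bounce: vy ← 0.62·13.204 = 8.186
Arc 2: start y=0.000, vy=8.186 → t=1.669, apex=3.416, x_land=53.118, impact vy=-8.186
  bounce: vy ← 0.62·8.186 = 5.076
Arc 3: start y=0.000, vy=5.076 → t=1.035, apex=1.313, x_land=66.384, impact vy=-5.076
  bounce: vy ← 0.62·5.076 = 3.147
Arc 4: start y=0.000, vy=3.147 → t=0.642, apex=0.505, x_land=74.609, impact vy=-3.147
  bounce: vy ← 0.62·3.147 = 1.951
Arc 5: start y=0.000, vy=1.951 → t=0.398, apex=0.194, x_land=79.708, impact vy=-1.951
  bounce: vy ← 0.62·1.951 = 1.210
Arc 6: start y=0.000, vy=1.210 → t=0.247, apex=0.075, x_land=82.870, impact vy=-1.210
  bounce: vy ← 0.62·1.210 = 0.750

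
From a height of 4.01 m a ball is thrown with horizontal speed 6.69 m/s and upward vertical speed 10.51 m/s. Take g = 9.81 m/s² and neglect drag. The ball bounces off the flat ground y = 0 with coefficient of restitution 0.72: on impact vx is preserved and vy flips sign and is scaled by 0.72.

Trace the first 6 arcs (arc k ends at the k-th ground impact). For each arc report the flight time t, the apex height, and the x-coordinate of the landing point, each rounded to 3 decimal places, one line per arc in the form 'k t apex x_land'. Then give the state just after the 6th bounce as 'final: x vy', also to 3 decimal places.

Arc 1: start y=4.010, vy=10.510 → t=2.473, apex=9.640, x_land=16.546, impact vy=-13.753
  bounce: vy ← 0.72·13.753 = 9.902
Arc 2: start y=0.000, vy=9.902 → t=2.019, apex=4.997, x_land=30.051, impact vy=-9.902
  bounce: vy ← 0.72·9.902 = 7.129
Arc 3: start y=0.000, vy=7.129 → t=1.453, apex=2.591, x_land=39.775, impact vy=-7.129
  bounce: vy ← 0.72·7.129 = 5.133
Arc 4: start y=0.000, vy=5.133 → t=1.047, apex=1.343, x_land=46.777, impact vy=-5.133
  bounce: vy ← 0.72·5.133 = 3.696
Arc 5: start y=0.000, vy=3.696 → t=0.753, apex=0.696, x_land=51.817, impact vy=-3.696
  bounce: vy ← 0.72·3.696 = 2.661
Arc 6: start y=0.000, vy=2.661 → t=0.543, apex=0.361, x_land=55.447, impact vy=-2.661
  bounce: vy ← 0.72·2.661 = 1.916

1 2.473 9.640 16.546
2 2.019 4.997 30.051
3 1.453 2.591 39.775
4 1.047 1.343 46.777
5 0.753 0.696 51.817
6 0.543 0.361 55.447
final: 55.447 1.916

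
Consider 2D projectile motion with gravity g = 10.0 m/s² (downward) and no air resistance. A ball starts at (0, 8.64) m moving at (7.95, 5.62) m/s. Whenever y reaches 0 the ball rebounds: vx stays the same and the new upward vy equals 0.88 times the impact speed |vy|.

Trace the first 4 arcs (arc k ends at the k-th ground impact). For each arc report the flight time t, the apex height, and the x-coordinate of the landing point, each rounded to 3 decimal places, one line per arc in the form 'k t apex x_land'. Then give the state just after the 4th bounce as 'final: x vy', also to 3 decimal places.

1 1.992 10.219 15.833
2 2.516 7.914 35.837
3 2.214 6.128 53.440
4 1.949 4.746 68.930
final: 68.930 8.573

Arc 1: start y=8.640, vy=5.620 → t=1.992, apex=10.219, x_land=15.833, impact vy=-14.296
  bounce: vy ← 0.88·14.296 = 12.581
Arc 2: start y=0.000, vy=12.581 → t=2.516, apex=7.914, x_land=35.837, impact vy=-12.581
  bounce: vy ← 0.88·12.581 = 11.071
Arc 3: start y=0.000, vy=11.071 → t=2.214, apex=6.128, x_land=53.440, impact vy=-11.071
  bounce: vy ← 0.88·11.071 = 9.743
Arc 4: start y=0.000, vy=9.743 → t=1.949, apex=4.746, x_land=68.930, impact vy=-9.743
  bounce: vy ← 0.88·9.743 = 8.573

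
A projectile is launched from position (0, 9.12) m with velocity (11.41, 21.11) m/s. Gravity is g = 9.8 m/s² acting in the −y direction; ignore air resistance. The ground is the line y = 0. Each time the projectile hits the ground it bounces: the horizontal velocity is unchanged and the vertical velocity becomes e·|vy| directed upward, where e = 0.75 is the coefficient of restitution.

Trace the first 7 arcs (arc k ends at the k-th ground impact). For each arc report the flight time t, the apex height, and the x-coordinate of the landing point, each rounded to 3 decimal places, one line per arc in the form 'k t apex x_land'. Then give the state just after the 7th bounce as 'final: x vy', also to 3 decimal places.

1 4.704 31.856 53.671
2 3.825 17.919 97.310
3 2.868 10.080 130.039
4 2.151 5.670 154.587
5 1.614 3.189 172.997
6 1.210 1.794 186.805
7 0.908 1.009 197.160
final: 197.160 3.335

Arc 1: start y=9.120, vy=21.110 → t=4.704, apex=31.856, x_land=53.671, impact vy=-24.988
  bounce: vy ← 0.75·24.988 = 18.741
Arc 2: start y=0.000, vy=18.741 → t=3.825, apex=17.919, x_land=97.310, impact vy=-18.741
  bounce: vy ← 0.75·18.741 = 14.056
Arc 3: start y=0.000, vy=14.056 → t=2.868, apex=10.080, x_land=130.039, impact vy=-14.056
  bounce: vy ← 0.75·14.056 = 10.542
Arc 4: start y=0.000, vy=10.542 → t=2.151, apex=5.670, x_land=154.587, impact vy=-10.542
  bounce: vy ← 0.75·10.542 = 7.906
Arc 5: start y=0.000, vy=7.906 → t=1.614, apex=3.189, x_land=172.997, impact vy=-7.906
  bounce: vy ← 0.75·7.906 = 5.930
Arc 6: start y=0.000, vy=5.930 → t=1.210, apex=1.794, x_land=186.805, impact vy=-5.930
  bounce: vy ← 0.75·5.930 = 4.447
Arc 7: start y=0.000, vy=4.447 → t=0.908, apex=1.009, x_land=197.160, impact vy=-4.447
  bounce: vy ← 0.75·4.447 = 3.335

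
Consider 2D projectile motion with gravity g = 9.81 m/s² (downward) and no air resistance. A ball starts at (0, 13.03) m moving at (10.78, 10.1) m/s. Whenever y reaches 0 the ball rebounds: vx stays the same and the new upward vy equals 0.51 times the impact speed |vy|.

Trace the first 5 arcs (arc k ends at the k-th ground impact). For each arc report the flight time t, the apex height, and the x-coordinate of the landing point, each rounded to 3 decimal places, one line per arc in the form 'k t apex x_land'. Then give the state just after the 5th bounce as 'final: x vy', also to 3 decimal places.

1 2.957 18.229 31.881
2 1.966 4.741 53.078
3 1.003 1.233 63.889
4 0.511 0.321 69.402
5 0.261 0.083 72.214
final: 72.214 0.653

Arc 1: start y=13.030, vy=10.100 → t=2.957, apex=18.229, x_land=31.881, impact vy=-18.912
  bounce: vy ← 0.51·18.912 = 9.645
Arc 2: start y=0.000, vy=9.645 → t=1.966, apex=4.741, x_land=53.078, impact vy=-9.645
  bounce: vy ← 0.51·9.645 = 4.919
Arc 3: start y=0.000, vy=4.919 → t=1.003, apex=1.233, x_land=63.889, impact vy=-4.919
  bounce: vy ← 0.51·4.919 = 2.509
Arc 4: start y=0.000, vy=2.509 → t=0.511, apex=0.321, x_land=69.402, impact vy=-2.509
  bounce: vy ← 0.51·2.509 = 1.279
Arc 5: start y=0.000, vy=1.279 → t=0.261, apex=0.083, x_land=72.214, impact vy=-1.279
  bounce: vy ← 0.51·1.279 = 0.653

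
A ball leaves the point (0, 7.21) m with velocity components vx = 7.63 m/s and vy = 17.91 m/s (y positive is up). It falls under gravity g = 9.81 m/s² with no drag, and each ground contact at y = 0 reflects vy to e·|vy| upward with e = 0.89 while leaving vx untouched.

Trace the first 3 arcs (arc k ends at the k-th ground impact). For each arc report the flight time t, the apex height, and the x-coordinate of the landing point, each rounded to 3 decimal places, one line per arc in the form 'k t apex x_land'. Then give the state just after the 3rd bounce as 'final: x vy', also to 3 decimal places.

1 4.017 23.559 30.652
2 3.901 18.661 60.417
3 3.472 14.781 86.907
final: 86.907 15.156

Arc 1: start y=7.210, vy=17.910 → t=4.017, apex=23.559, x_land=30.652, impact vy=-21.499
  bounce: vy ← 0.89·21.499 = 19.135
Arc 2: start y=0.000, vy=19.135 → t=3.901, apex=18.661, x_land=60.417, impact vy=-19.135
  bounce: vy ← 0.89·19.135 = 17.030
Arc 3: start y=0.000, vy=17.030 → t=3.472, apex=14.781, x_land=86.907, impact vy=-17.030
  bounce: vy ← 0.89·17.030 = 15.156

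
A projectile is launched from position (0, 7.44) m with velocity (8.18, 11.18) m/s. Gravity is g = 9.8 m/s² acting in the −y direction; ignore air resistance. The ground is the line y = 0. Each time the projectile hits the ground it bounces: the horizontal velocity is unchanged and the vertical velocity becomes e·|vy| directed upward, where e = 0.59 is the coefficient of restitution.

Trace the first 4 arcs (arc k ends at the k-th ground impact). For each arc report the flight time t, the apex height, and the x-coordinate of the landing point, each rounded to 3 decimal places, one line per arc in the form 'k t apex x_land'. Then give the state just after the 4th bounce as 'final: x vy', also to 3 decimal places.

Arc 1: start y=7.440, vy=11.180 → t=2.820, apex=13.817, x_land=23.068, impact vy=-16.457
  bounce: vy ← 0.59·16.457 = 9.709
Arc 2: start y=0.000, vy=9.709 → t=1.981, apex=4.810, x_land=39.277, impact vy=-9.709
  bounce: vy ← 0.59·9.709 = 5.729
Arc 3: start y=0.000, vy=5.729 → t=1.169, apex=1.674, x_land=48.840, impact vy=-5.729
  bounce: vy ← 0.59·5.729 = 3.380
Arc 4: start y=0.000, vy=3.380 → t=0.690, apex=0.583, x_land=54.482, impact vy=-3.380
  bounce: vy ← 0.59·3.380 = 1.994

1 2.820 13.817 23.068
2 1.981 4.810 39.277
3 1.169 1.674 48.840
4 0.690 0.583 54.482
final: 54.482 1.994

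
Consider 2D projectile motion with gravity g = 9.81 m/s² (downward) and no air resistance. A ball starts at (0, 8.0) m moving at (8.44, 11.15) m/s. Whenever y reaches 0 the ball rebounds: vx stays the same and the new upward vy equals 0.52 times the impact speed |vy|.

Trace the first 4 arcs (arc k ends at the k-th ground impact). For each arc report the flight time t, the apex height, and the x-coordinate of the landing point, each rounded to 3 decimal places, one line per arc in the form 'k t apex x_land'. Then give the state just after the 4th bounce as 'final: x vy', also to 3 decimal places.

1 2.846 14.337 24.022
2 1.778 3.877 39.029
3 0.925 1.048 46.832
4 0.481 0.283 50.890
final: 50.890 1.226

Arc 1: start y=8.000, vy=11.150 → t=2.846, apex=14.337, x_land=24.022, impact vy=-16.771
  bounce: vy ← 0.52·16.771 = 8.721
Arc 2: start y=0.000, vy=8.721 → t=1.778, apex=3.877, x_land=39.029, impact vy=-8.721
  bounce: vy ← 0.52·8.721 = 4.535
Arc 3: start y=0.000, vy=4.535 → t=0.925, apex=1.048, x_land=46.832, impact vy=-4.535
  bounce: vy ← 0.52·4.535 = 2.358
Arc 4: start y=0.000, vy=2.358 → t=0.481, apex=0.283, x_land=50.890, impact vy=-2.358
  bounce: vy ← 0.52·2.358 = 1.226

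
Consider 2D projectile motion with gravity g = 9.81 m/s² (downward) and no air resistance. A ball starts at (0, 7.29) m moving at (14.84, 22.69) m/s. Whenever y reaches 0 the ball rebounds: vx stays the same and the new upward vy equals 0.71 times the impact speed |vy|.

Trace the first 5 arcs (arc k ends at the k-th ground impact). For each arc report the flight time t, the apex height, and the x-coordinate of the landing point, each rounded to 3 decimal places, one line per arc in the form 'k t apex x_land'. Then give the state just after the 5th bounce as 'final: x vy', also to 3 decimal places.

1 4.928 33.530 73.124
2 3.713 16.903 128.221
3 2.636 8.521 167.339
4 1.872 4.295 195.113
5 1.329 2.165 214.832
final: 214.832 4.628

Arc 1: start y=7.290, vy=22.690 → t=4.928, apex=33.530, x_land=73.124, impact vy=-25.649
  bounce: vy ← 0.71·25.649 = 18.211
Arc 2: start y=0.000, vy=18.211 → t=3.713, apex=16.903, x_land=128.221, impact vy=-18.211
  bounce: vy ← 0.71·18.211 = 12.930
Arc 3: start y=0.000, vy=12.930 → t=2.636, apex=8.521, x_land=167.339, impact vy=-12.930
  bounce: vy ← 0.71·12.930 = 9.180
Arc 4: start y=0.000, vy=9.180 → t=1.872, apex=4.295, x_land=195.113, impact vy=-9.180
  bounce: vy ← 0.71·9.180 = 6.518
Arc 5: start y=0.000, vy=6.518 → t=1.329, apex=2.165, x_land=214.832, impact vy=-6.518
  bounce: vy ← 0.71·6.518 = 4.628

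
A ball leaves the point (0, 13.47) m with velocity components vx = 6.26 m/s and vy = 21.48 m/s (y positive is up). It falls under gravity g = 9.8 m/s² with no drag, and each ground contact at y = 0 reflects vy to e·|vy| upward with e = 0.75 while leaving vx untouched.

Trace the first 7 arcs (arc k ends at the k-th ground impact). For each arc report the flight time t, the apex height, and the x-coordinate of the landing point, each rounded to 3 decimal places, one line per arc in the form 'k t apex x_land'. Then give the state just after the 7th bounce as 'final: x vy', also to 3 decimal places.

1 4.940 37.010 30.925
2 4.122 20.818 56.732
3 3.092 11.710 76.087
4 2.319 6.587 90.603
5 1.739 3.705 101.490
6 1.304 2.084 109.655
7 0.978 1.172 115.779
final: 115.779 3.595

Arc 1: start y=13.470, vy=21.480 → t=4.940, apex=37.010, x_land=30.925, impact vy=-26.933
  bounce: vy ← 0.75·26.933 = 20.200
Arc 2: start y=0.000, vy=20.200 → t=4.122, apex=20.818, x_land=56.732, impact vy=-20.200
  bounce: vy ← 0.75·20.200 = 15.150
Arc 3: start y=0.000, vy=15.150 → t=3.092, apex=11.710, x_land=76.087, impact vy=-15.150
  bounce: vy ← 0.75·15.150 = 11.362
Arc 4: start y=0.000, vy=11.362 → t=2.319, apex=6.587, x_land=90.603, impact vy=-11.362
  bounce: vy ← 0.75·11.362 = 8.522
Arc 5: start y=0.000, vy=8.522 → t=1.739, apex=3.705, x_land=101.490, impact vy=-8.522
  bounce: vy ← 0.75·8.522 = 6.391
Arc 6: start y=0.000, vy=6.391 → t=1.304, apex=2.084, x_land=109.655, impact vy=-6.391
  bounce: vy ← 0.75·6.391 = 4.794
Arc 7: start y=0.000, vy=4.794 → t=0.978, apex=1.172, x_land=115.779, impact vy=-4.794
  bounce: vy ← 0.75·4.794 = 3.595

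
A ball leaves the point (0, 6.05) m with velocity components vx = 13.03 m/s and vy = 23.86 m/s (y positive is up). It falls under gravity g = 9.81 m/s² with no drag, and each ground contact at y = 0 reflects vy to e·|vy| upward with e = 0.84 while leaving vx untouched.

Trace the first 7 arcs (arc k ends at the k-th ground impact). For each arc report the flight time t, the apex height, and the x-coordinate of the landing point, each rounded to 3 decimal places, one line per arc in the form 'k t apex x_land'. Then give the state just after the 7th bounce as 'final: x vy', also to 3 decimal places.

Arc 1: start y=6.050, vy=23.860 → t=5.106, apex=35.066, x_land=66.531, impact vy=-26.230
  bounce: vy ← 0.84·26.230 = 22.033
Arc 2: start y=0.000, vy=22.033 → t=4.492, apex=24.743, x_land=125.061, impact vy=-22.033
  bounce: vy ← 0.84·22.033 = 18.508
Arc 3: start y=0.000, vy=18.508 → t=3.773, apex=17.459, x_land=174.226, impact vy=-18.508
  bounce: vy ← 0.84·18.508 = 15.546
Arc 4: start y=0.000, vy=15.546 → t=3.170, apex=12.319, x_land=215.525, impact vy=-15.546
  bounce: vy ← 0.84·15.546 = 13.059
Arc 5: start y=0.000, vy=13.059 → t=2.662, apex=8.692, x_land=250.216, impact vy=-13.059
  bounce: vy ← 0.84·13.059 = 10.970
Arc 6: start y=0.000, vy=10.970 → t=2.236, apex=6.133, x_land=279.357, impact vy=-10.970
  bounce: vy ← 0.84·10.970 = 9.214
Arc 7: start y=0.000, vy=9.214 → t=1.879, apex=4.328, x_land=303.835, impact vy=-9.214
  bounce: vy ← 0.84·9.214 = 7.740

1 5.106 35.066 66.531
2 4.492 24.743 125.061
3 3.773 17.459 174.226
4 3.170 12.319 215.525
5 2.662 8.692 250.216
6 2.236 6.133 279.357
7 1.879 4.328 303.835
final: 303.835 7.740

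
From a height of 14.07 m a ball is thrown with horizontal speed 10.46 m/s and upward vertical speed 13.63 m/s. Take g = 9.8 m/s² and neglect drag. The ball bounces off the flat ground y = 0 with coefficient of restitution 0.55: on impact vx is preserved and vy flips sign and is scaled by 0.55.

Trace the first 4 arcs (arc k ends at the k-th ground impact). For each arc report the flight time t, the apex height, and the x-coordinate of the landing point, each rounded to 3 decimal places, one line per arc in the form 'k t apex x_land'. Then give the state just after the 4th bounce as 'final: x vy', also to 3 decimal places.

Arc 1: start y=14.070, vy=13.630 → t=3.583, apex=23.548, x_land=37.478, impact vy=-21.484
  bounce: vy ← 0.55·21.484 = 11.816
Arc 2: start y=0.000, vy=11.816 → t=2.411, apex=7.123, x_land=62.702, impact vy=-11.816
  bounce: vy ← 0.55·11.816 = 6.499
Arc 3: start y=0.000, vy=6.499 → t=1.326, apex=2.155, x_land=76.575, impact vy=-6.499
  bounce: vy ← 0.55·6.499 = 3.574
Arc 4: start y=0.000, vy=3.574 → t=0.729, apex=0.652, x_land=84.205, impact vy=-3.574
  bounce: vy ← 0.55·3.574 = 1.966

1 3.583 23.548 37.478
2 2.411 7.123 62.702
3 1.326 2.155 76.575
4 0.729 0.652 84.205
final: 84.205 1.966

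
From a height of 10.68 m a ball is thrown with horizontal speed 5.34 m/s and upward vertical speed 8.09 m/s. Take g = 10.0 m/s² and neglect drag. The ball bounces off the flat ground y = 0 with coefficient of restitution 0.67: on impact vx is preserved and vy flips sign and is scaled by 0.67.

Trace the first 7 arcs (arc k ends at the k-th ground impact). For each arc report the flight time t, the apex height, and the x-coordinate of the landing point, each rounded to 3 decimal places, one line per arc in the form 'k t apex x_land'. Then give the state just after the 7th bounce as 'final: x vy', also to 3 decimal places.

Arc 1: start y=10.680, vy=8.090 → t=2.479, apex=13.952, x_land=13.240, impact vy=-16.705
  bounce: vy ← 0.67·16.705 = 11.192
Arc 2: start y=0.000, vy=11.192 → t=2.238, apex=6.263, x_land=25.194, impact vy=-11.192
  bounce: vy ← 0.67·11.192 = 7.499
Arc 3: start y=0.000, vy=7.499 → t=1.500, apex=2.812, x_land=33.202, impact vy=-7.499
  bounce: vy ← 0.67·7.499 = 5.024
Arc 4: start y=0.000, vy=5.024 → t=1.005, apex=1.262, x_land=38.568, impact vy=-5.024
  bounce: vy ← 0.67·5.024 = 3.366
Arc 5: start y=0.000, vy=3.366 → t=0.673, apex=0.567, x_land=42.163, impact vy=-3.366
  bounce: vy ← 0.67·3.366 = 2.255
Arc 6: start y=0.000, vy=2.255 → t=0.451, apex=0.254, x_land=44.572, impact vy=-2.255
  bounce: vy ← 0.67·2.255 = 1.511
Arc 7: start y=0.000, vy=1.511 → t=0.302, apex=0.114, x_land=46.186, impact vy=-1.511
  bounce: vy ← 0.67·1.511 = 1.012

1 2.479 13.952 13.240
2 2.238 6.263 25.194
3 1.500 2.812 33.202
4 1.005 1.262 38.568
5 0.673 0.567 42.163
6 0.451 0.254 44.572
7 0.302 0.114 46.186
final: 46.186 1.012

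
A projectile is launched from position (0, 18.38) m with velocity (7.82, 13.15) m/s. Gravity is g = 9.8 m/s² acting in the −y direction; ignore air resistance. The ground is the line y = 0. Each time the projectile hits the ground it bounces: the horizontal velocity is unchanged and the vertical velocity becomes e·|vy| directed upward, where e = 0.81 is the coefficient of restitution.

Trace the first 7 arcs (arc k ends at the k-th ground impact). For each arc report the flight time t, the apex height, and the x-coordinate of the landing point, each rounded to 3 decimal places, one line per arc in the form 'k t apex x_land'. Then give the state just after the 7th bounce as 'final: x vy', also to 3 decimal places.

Arc 1: start y=18.380, vy=13.150 → t=3.698, apex=27.203, x_land=28.918, impact vy=-23.090
  bounce: vy ← 0.81·23.090 = 18.703
Arc 2: start y=0.000, vy=18.703 → t=3.817, apex=17.848, x_land=58.767, impact vy=-18.703
  bounce: vy ← 0.81·18.703 = 15.150
Arc 3: start y=0.000, vy=15.150 → t=3.092, apex=11.710, x_land=82.945, impact vy=-15.150
  bounce: vy ← 0.81·15.150 = 12.271
Arc 4: start y=0.000, vy=12.271 → t=2.504, apex=7.683, x_land=102.529, impact vy=-12.271
  bounce: vy ← 0.81·12.271 = 9.940
Arc 5: start y=0.000, vy=9.940 → t=2.029, apex=5.041, x_land=118.392, impact vy=-9.940
  bounce: vy ← 0.81·9.940 = 8.051
Arc 6: start y=0.000, vy=8.051 → t=1.643, apex=3.307, x_land=131.241, impact vy=-8.051
  bounce: vy ← 0.81·8.051 = 6.521
Arc 7: start y=0.000, vy=6.521 → t=1.331, apex=2.170, x_land=141.648, impact vy=-6.521
  bounce: vy ← 0.81·6.521 = 5.282

1 3.698 27.203 28.918
2 3.817 17.848 58.767
3 3.092 11.710 82.945
4 2.504 7.683 102.529
5 2.029 5.041 118.392
6 1.643 3.307 131.241
7 1.331 2.170 141.648
final: 141.648 5.282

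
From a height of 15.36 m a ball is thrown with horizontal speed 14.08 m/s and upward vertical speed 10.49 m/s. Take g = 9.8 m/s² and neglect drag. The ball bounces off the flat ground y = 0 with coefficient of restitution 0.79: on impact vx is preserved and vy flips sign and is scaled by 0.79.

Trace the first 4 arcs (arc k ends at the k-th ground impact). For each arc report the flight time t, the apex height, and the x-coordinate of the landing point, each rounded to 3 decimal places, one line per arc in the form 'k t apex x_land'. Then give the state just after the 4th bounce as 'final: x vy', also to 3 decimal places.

Arc 1: start y=15.360, vy=10.490 → t=3.139, apex=20.974, x_land=44.202, impact vy=-20.276
  bounce: vy ← 0.79·20.276 = 16.018
Arc 2: start y=0.000, vy=16.018 → t=3.269, apex=13.090, x_land=90.228, impact vy=-16.018
  bounce: vy ← 0.79·16.018 = 12.654
Arc 3: start y=0.000, vy=12.654 → t=2.582, apex=8.170, x_land=126.589, impact vy=-12.654
  bounce: vy ← 0.79·12.654 = 9.997
Arc 4: start y=0.000, vy=9.997 → t=2.040, apex=5.099, x_land=155.314, impact vy=-9.997
  bounce: vy ← 0.79·9.997 = 7.897

1 3.139 20.974 44.202
2 3.269 13.090 90.228
3 2.582 8.170 126.589
4 2.040 5.099 155.314
final: 155.314 7.897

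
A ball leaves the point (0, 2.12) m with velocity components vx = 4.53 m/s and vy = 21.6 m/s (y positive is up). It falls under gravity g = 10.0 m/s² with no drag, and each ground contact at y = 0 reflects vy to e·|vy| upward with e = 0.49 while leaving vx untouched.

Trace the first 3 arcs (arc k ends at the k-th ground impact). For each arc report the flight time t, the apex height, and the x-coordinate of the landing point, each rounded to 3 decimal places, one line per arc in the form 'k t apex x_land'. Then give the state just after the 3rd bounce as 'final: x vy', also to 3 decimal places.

Arc 1: start y=2.120, vy=21.600 → t=4.416, apex=25.448, x_land=20.005, impact vy=-22.560
  bounce: vy ← 0.49·22.560 = 11.054
Arc 2: start y=0.000, vy=11.054 → t=2.211, apex=6.110, x_land=30.020, impact vy=-11.054
  bounce: vy ← 0.49·11.054 = 5.417
Arc 3: start y=0.000, vy=5.417 → t=1.083, apex=1.467, x_land=34.927, impact vy=-5.417
  bounce: vy ← 0.49·5.417 = 2.654

1 4.416 25.448 20.005
2 2.211 6.110 30.020
3 1.083 1.467 34.927
final: 34.927 2.654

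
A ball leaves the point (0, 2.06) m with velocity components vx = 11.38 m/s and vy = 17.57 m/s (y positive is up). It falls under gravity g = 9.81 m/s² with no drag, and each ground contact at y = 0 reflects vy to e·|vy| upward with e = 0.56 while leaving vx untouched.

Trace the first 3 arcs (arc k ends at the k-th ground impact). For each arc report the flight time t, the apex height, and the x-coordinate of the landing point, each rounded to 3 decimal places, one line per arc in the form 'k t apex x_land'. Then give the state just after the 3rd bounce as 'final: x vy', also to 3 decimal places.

Arc 1: start y=2.060, vy=17.570 → t=3.696, apex=17.794, x_land=42.057, impact vy=-18.685
  bounce: vy ← 0.56·18.685 = 10.463
Arc 2: start y=0.000, vy=10.463 → t=2.133, apex=5.580, x_land=66.333, impact vy=-10.463
  bounce: vy ← 0.56·10.463 = 5.860
Arc 3: start y=0.000, vy=5.860 → t=1.195, apex=1.750, x_land=79.928, impact vy=-5.860
  bounce: vy ← 0.56·5.860 = 3.281

1 3.696 17.794 42.057
2 2.133 5.580 66.333
3 1.195 1.750 79.928
final: 79.928 3.281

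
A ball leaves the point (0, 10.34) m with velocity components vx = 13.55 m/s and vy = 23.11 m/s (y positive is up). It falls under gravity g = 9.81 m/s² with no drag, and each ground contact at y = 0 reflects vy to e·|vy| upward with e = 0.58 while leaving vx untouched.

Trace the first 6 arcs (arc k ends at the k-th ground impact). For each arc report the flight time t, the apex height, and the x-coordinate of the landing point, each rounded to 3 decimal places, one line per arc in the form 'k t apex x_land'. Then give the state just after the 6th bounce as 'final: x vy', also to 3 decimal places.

Arc 1: start y=10.340, vy=23.110 → t=5.123, apex=37.561, x_land=69.417, impact vy=-27.147
  bounce: vy ← 0.58·27.147 = 15.745
Arc 2: start y=0.000, vy=15.745 → t=3.210, apex=12.635, x_land=112.912, impact vy=-15.745
  bounce: vy ← 0.58·15.745 = 9.132
Arc 3: start y=0.000, vy=9.132 → t=1.862, apex=4.251, x_land=138.140, impact vy=-9.132
  bounce: vy ← 0.58·9.132 = 5.297
Arc 4: start y=0.000, vy=5.297 → t=1.080, apex=1.430, x_land=152.772, impact vy=-5.297
  bounce: vy ← 0.58·5.297 = 3.072
Arc 5: start y=0.000, vy=3.072 → t=0.626, apex=0.481, x_land=161.258, impact vy=-3.072
  bounce: vy ← 0.58·3.072 = 1.782
Arc 6: start y=0.000, vy=1.782 → t=0.363, apex=0.162, x_land=166.180, impact vy=-1.782
  bounce: vy ← 0.58·1.782 = 1.033

1 5.123 37.561 69.417
2 3.210 12.635 112.912
3 1.862 4.251 138.140
4 1.080 1.430 152.772
5 0.626 0.481 161.258
6 0.363 0.162 166.180
final: 166.180 1.033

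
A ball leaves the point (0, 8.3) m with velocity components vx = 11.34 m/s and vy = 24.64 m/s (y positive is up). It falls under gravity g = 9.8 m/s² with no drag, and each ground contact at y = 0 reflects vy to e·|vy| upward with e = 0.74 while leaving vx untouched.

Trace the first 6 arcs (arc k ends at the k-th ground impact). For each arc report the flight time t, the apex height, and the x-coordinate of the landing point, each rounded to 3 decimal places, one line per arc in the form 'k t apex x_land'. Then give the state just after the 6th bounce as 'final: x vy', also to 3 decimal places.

Arc 1: start y=8.300, vy=24.640 → t=5.345, apex=39.276, x_land=60.617, impact vy=-27.745
  bounce: vy ← 0.74·27.745 = 20.532
Arc 2: start y=0.000, vy=20.532 → t=4.190, apex=21.508, x_land=108.133, impact vy=-20.532
  bounce: vy ← 0.74·20.532 = 15.193
Arc 3: start y=0.000, vy=15.193 → t=3.101, apex=11.778, x_land=143.295, impact vy=-15.193
  bounce: vy ← 0.74·15.193 = 11.243
Arc 4: start y=0.000, vy=11.243 → t=2.295, apex=6.449, x_land=169.315, impact vy=-11.243
  bounce: vy ← 0.74·11.243 = 8.320
Arc 5: start y=0.000, vy=8.320 → t=1.698, apex=3.532, x_land=188.570, impact vy=-8.320
  bounce: vy ← 0.74·8.320 = 6.157
Arc 6: start y=0.000, vy=6.157 → t=1.256, apex=1.934, x_land=202.818, impact vy=-6.157
  bounce: vy ← 0.74·6.157 = 4.556

1 5.345 39.276 60.617
2 4.190 21.508 108.133
3 3.101 11.778 143.295
4 2.295 6.449 169.315
5 1.698 3.532 188.570
6 1.256 1.934 202.818
final: 202.818 4.556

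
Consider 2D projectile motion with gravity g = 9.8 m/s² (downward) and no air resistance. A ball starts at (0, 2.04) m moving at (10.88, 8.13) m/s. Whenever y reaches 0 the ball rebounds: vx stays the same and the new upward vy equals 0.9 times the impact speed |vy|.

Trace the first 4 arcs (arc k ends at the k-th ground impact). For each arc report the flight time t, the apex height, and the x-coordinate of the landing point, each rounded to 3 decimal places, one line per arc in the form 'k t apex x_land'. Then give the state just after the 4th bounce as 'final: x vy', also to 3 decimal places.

Arc 1: start y=2.040, vy=8.130 → t=1.881, apex=5.412, x_land=20.461, impact vy=-10.300
  bounce: vy ← 0.9·10.300 = 9.270
Arc 2: start y=0.000, vy=9.270 → t=1.892, apex=4.384, x_land=41.043, impact vy=-9.270
  bounce: vy ← 0.9·9.270 = 8.343
Arc 3: start y=0.000, vy=8.343 → t=1.703, apex=3.551, x_land=59.567, impact vy=-8.343
  bounce: vy ← 0.9·8.343 = 7.508
Arc 4: start y=0.000, vy=7.508 → t=1.532, apex=2.876, x_land=76.239, impact vy=-7.508
  bounce: vy ← 0.9·7.508 = 6.758

1 1.881 5.412 20.461
2 1.892 4.384 41.043
3 1.703 3.551 59.567
4 1.532 2.876 76.239
final: 76.239 6.758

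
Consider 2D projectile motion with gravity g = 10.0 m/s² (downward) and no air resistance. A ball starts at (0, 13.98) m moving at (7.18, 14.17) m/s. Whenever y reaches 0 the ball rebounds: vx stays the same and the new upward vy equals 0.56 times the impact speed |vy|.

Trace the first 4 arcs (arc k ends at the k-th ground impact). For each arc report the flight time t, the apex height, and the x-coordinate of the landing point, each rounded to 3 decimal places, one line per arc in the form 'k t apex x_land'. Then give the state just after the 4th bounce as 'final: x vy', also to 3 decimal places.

Arc 1: start y=13.980, vy=14.170 → t=3.609, apex=24.019, x_land=25.911, impact vy=-21.918
  bounce: vy ← 0.56·21.918 = 12.274
Arc 2: start y=0.000, vy=12.274 → t=2.455, apex=7.532, x_land=43.536, impact vy=-12.274
  bounce: vy ← 0.56·12.274 = 6.873
Arc 3: start y=0.000, vy=6.873 → t=1.375, apex=2.362, x_land=53.407, impact vy=-6.873
  bounce: vy ← 0.56·6.873 = 3.849
Arc 4: start y=0.000, vy=3.849 → t=0.770, apex=0.741, x_land=58.934, impact vy=-3.849
  bounce: vy ← 0.56·3.849 = 2.156

1 3.609 24.019 25.911
2 2.455 7.532 43.536
3 1.375 2.362 53.407
4 0.770 0.741 58.934
final: 58.934 2.156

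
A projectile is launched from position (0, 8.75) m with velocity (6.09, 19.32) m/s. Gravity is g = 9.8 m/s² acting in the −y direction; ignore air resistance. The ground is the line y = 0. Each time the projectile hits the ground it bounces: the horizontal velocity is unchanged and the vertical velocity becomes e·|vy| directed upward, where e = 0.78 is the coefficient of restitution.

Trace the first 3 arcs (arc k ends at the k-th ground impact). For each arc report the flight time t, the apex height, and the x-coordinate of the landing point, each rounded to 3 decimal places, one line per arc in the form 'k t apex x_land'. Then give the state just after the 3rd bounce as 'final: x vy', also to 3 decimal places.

1 4.353 27.794 26.510
2 3.715 16.910 49.137
3 2.898 10.288 66.786
final: 66.786 11.076

Arc 1: start y=8.750, vy=19.320 → t=4.353, apex=27.794, x_land=26.510, impact vy=-23.340
  bounce: vy ← 0.78·23.340 = 18.205
Arc 2: start y=0.000, vy=18.205 → t=3.715, apex=16.910, x_land=49.137, impact vy=-18.205
  bounce: vy ← 0.78·18.205 = 14.200
Arc 3: start y=0.000, vy=14.200 → t=2.898, apex=10.288, x_land=66.786, impact vy=-14.200
  bounce: vy ← 0.78·14.200 = 11.076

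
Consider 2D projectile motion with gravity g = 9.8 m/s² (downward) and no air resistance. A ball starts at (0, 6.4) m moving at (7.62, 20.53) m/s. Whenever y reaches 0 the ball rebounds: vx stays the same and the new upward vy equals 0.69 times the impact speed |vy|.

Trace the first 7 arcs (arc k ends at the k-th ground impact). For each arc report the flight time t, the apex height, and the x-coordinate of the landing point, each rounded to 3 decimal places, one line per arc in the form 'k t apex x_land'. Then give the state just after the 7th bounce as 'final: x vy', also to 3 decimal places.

Arc 1: start y=6.400, vy=20.530 → t=4.481, apex=27.904, x_land=34.147, impact vy=-23.386
  bounce: vy ← 0.69·23.386 = 16.137
Arc 2: start y=0.000, vy=16.137 → t=3.293, apex=13.285, x_land=59.241, impact vy=-16.137
  bounce: vy ← 0.69·16.137 = 11.134
Arc 3: start y=0.000, vy=11.134 → t=2.272, apex=6.325, x_land=76.556, impact vy=-11.134
  bounce: vy ← 0.69·11.134 = 7.683
Arc 4: start y=0.000, vy=7.683 → t=1.568, apex=3.011, x_land=88.503, impact vy=-7.683
  bounce: vy ← 0.69·7.683 = 5.301
Arc 5: start y=0.000, vy=5.301 → t=1.082, apex=1.434, x_land=96.747, impact vy=-5.301
  bounce: vy ← 0.69·5.301 = 3.658
Arc 6: start y=0.000, vy=3.658 → t=0.746, apex=0.683, x_land=102.435, impact vy=-3.658
  bounce: vy ← 0.69·3.658 = 2.524
Arc 7: start y=0.000, vy=2.524 → t=0.515, apex=0.325, x_land=106.360, impact vy=-2.524
  bounce: vy ← 0.69·2.524 = 1.741

1 4.481 27.904 34.147
2 3.293 13.285 59.241
3 2.272 6.325 76.556
4 1.568 3.011 88.503
5 1.082 1.434 96.747
6 0.746 0.683 102.435
7 0.515 0.325 106.360
final: 106.360 1.741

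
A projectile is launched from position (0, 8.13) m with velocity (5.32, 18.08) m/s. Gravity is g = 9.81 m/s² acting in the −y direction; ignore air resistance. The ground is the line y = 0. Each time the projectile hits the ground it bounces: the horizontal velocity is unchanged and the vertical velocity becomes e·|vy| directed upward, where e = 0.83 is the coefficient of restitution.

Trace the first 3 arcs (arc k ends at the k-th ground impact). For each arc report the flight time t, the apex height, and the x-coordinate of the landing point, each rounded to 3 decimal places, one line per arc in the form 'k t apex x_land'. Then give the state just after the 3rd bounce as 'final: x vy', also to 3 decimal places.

Arc 1: start y=8.130, vy=18.080 → t=4.091, apex=24.791, x_land=21.765, impact vy=-22.054
  bounce: vy ← 0.83·22.054 = 18.305
Arc 2: start y=0.000, vy=18.305 → t=3.732, apex=17.078, x_land=41.619, impact vy=-18.305
  bounce: vy ← 0.83·18.305 = 15.193
Arc 3: start y=0.000, vy=15.193 → t=3.098, apex=11.765, x_land=58.098, impact vy=-15.193
  bounce: vy ← 0.83·15.193 = 12.610

1 4.091 24.791 21.765
2 3.732 17.078 41.619
3 3.098 11.765 58.098
final: 58.098 12.610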